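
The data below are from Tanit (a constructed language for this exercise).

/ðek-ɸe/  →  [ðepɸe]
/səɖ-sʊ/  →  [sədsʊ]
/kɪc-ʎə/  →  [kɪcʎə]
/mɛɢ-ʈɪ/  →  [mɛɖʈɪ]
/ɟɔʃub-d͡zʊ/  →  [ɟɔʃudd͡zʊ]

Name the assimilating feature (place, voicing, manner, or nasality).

place

Comparing underlying and surface forms, /k/ → [p] is the alternation; the neighbouring /ɸ/ is constant.
The change velar → bilabial matches the place of the following /ɸ/, identifying this as place assimilation.
Checking the remaining alternations: /ɖ/ → [d] before /s/ (retroflex → alveolar, matching alveolar); /ɢ/ → [ɖ] before /ʈ/ (uvular → retroflex, matching retroflex); /b/ → [d] before /d͡z/ (bilabial → alveolar, matching alveolar) — only place changes, and always toward the following segment.
No alternation appears in [kɪcʎə]: there the adjacent consonants already agree in place (/c/ and /ʎ/ are both palatal), so this form is consistent with the same rule.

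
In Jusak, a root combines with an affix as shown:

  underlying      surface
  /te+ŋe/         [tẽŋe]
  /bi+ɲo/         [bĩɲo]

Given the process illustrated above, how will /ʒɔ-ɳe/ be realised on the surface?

[ʒɔ̃ɳe]

The data show regressive nasality assimilation (vowel nasalisation): /e/ → [ẽ] before /ŋ/; /i/ → [ĩ] before /ɲ/ — a vowel is nasalised by an immediately following nasal consonant.
The vowel /ɔ/ is adjacent to the following nasal /ɳ/, so it acquires [+nasal] and surfaces as [ɔ̃].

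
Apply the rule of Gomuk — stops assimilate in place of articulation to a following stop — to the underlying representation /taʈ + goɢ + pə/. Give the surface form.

The rule targets /ʈ/ (voiceless retroflex stop), which sits before the trigger /g/ (velar).
Changing only its place to velar gives [k] — the voiceless velar stop.
The same rule applies at the second boundary: /ɢ/ → [b] next to /p/.

[takgobpə]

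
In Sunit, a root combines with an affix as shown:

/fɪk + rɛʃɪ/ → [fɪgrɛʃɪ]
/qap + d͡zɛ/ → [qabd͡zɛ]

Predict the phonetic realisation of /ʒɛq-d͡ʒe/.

[ʒɛɢd͡ʒe]

The data show regressive voicing assimilation: /k/ → [g] before /r/; /p/ → [b] before /d͡z/. In each pair only voicing changes, matching the following consonant, while place and manner stay constant.
/q/ is a voiceless uvular stop. The following trigger /d͡ʒ/ is voiced, so /q/ must become voiced as well.
The voiced uvular stop is [ɢ], so /q/ → [ɢ].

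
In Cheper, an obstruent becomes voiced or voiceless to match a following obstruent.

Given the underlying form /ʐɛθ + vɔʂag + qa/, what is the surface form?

The rule targets /θ/ (voiceless dental fricative), which sits before the trigger /v/ (voiced).
Changing only its voicing to voiced gives [ð] — the voiced dental fricative.
The same rule applies at the second boundary: /g/ → [k] next to /q/.

[ʐɛðvɔʂakqa]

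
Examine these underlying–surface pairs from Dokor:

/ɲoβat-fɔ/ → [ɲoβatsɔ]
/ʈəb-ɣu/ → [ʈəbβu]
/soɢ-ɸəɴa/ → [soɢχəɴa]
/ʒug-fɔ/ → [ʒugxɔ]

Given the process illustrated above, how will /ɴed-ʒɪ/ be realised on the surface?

The data show progressive place assimilation: /f/ → [s] after /t/; /ɣ/ → [β] after /b/; /ɸ/ → [χ] after /ɢ/; /f/ → [x] after /g/. In each pair only place changes, matching the preceding consonant, while manner and voice stay constant.
/ʒ/ is a voiced postalveolar fricative. The preceding trigger /d/ is alveolar, so /ʒ/ must become alveolar as well.
Changing only its place to alveolar gives [z] — the voiced alveolar fricative.

[ɴedzɪ]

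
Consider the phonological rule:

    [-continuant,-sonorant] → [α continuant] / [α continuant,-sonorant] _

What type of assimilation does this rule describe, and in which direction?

progressive manner assimilation

The rule copies [continuant] (continuancy) from the environment onto the target stops; since [±continuant] encodes the stop/fricative manner contrast, the assimilating dimension is manner.
The conditioning segment sits to the left of the focus bar, meaning the trigger precedes the segment that changes — progressive assimilation.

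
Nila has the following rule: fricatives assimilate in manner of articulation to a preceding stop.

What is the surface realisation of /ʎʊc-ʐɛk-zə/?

The rule targets /ʐ/ (voiced retroflex fricative), which sits after the trigger /c/ (stop).
Changing only its manner to stop gives [ɖ] — the voiced retroflex stop.
At the second juncture, /z/ likewise becomes [d] adjacent to /k/.

[ʎʊcɖɛkdə]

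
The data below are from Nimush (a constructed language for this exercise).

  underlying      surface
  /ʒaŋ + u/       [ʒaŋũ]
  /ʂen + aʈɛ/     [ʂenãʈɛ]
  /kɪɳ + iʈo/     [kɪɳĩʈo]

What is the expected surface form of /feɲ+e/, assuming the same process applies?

[feɲẽ]

The data show progressive nasality assimilation (vowel nasalisation): /u/ → [ũ] after /ŋ/; /a/ → [ã] after /n/; /i/ → [ĩ] after /ɳ/ — a vowel is nasalised by an immediately preceding nasal consonant.
/e/ sits next to the nasal /ɲ/ and is therefore nasalised to [ẽ].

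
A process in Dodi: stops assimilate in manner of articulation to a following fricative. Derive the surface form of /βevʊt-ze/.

The rule targets /t/ (voiceless alveolar stop), which sits before the trigger /z/ (fricative).
Changing only its manner to fricative gives [s] — the voiceless alveolar fricative.

[βevʊsze]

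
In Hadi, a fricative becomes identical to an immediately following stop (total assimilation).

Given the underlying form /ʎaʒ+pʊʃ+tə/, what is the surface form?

[ʎappʊttə]

/ʒ/ is the segment targeted by the rule; it sits immediately before /p/, so it assimilates completely and surfaces as [p].
The same rule applies at the second boundary: /ʃ/ → [t] next to /t/.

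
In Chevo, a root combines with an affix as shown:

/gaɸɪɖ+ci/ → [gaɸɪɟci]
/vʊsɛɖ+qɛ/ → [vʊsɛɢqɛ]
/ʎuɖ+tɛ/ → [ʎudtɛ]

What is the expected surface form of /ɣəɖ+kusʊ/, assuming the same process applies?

[ɣəgkusʊ]

The data show regressive place assimilation: /ɖ/ → [ɟ] before /c/; /ɖ/ → [ɢ] before /q/; /ɖ/ → [d] before /t/. In each pair only place changes, matching the following consonant, while manner and voice stay constant.
The rule targets /ɖ/ (voiced retroflex stop), which sits before the trigger /k/ (velar).
The voiced velar stop is [g], so /ɖ/ → [g].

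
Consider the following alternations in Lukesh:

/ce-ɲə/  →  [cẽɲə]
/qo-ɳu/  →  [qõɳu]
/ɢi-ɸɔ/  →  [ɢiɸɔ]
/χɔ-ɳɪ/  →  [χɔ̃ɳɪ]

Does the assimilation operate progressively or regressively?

The vowel /e/ surfaces as nasalised [ẽ] next to the following nasal /ɲ/ — it has acquired the [+nasal] feature of its neighbour.
The other forms show the same pattern: /o/ → [õ] before /ɳ/; /ɔ/ → [ɔ̃] before /ɳ/ — each time a vowel is nasalised next to a following nasal.
No change occurs in [ɢiɸɔ] because the vowel at the boundary is adjacent to an oral consonant, not a nasal (/i/ next to /ɸ/).
Because the conditioning nasal is to the right of the vowel that changes, the process is regressive (anticipatory).

regressive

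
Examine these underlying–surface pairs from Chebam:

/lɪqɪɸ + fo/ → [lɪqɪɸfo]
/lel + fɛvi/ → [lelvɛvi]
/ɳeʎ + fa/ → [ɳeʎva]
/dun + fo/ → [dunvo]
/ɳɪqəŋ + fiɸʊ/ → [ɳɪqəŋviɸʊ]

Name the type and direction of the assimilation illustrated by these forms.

progressive voicing assimilation

Comparing underlying and surface forms, /f/ → [v] is the alternation; the neighbouring /l/ is constant.
/f/ is voiceless while /l/ is voiced; the output [v] is voiced, matching the trigger — so the feature that spreads is voicing.
Place and manner are unchanged, so the assimilation is partial, not total.
Checking the remaining alternations: /f/ → [v] after /ʎ/ (voiceless → voiced, matching voiced); /f/ → [v] after /n/ (voiceless → voiced, matching voiced); /f/ → [v] after /ŋ/ (voiceless → voiced, matching voiced) — only voicing changes, and always toward the preceding segment.
Nothing changes in [lɪqɪɸfo]: there the adjacent consonants already agree in voicing (/f/ and /ɸ/ are both voiceless), so this form is consistent with the same rule.
The trigger is the preceding segment, so the direction is progressive (perseverative).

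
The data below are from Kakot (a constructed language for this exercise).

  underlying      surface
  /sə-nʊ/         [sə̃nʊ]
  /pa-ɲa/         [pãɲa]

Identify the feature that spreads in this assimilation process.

The vowel /ə/ surfaces as nasalised [ə̃] next to the following nasal /n/ — it has acquired the [+nasal] feature of its neighbour.
Likewise in the remaining data: /a/ → [ã] before /ɲ/ — each time a vowel is nasalised next to a following nasal.

nasality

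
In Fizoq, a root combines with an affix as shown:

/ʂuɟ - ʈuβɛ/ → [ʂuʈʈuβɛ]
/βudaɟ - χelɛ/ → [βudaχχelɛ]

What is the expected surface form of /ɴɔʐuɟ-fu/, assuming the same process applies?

[ɴɔʐuffu]

The data show regressive total assimilation (/ɟ/ → [ʈ] before /ʈ/; /ɟ/ → [χ] before /χ/): in every case the target segment becomes identical to its following neighbour, copying more than a single feature.
/ɟ/ is the segment targeted by the rule; it sits immediately before /f/, so it assimilates completely and surfaces as [f].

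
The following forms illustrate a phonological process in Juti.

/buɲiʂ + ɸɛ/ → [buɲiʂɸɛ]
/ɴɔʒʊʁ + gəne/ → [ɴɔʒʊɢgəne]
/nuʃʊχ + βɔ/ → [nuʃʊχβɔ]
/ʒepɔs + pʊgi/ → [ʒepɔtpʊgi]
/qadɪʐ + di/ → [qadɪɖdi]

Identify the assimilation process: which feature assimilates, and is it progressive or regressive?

The segment that alternates is /ʁ/, which surfaces as [ɢ] when adjacent to /g/.
The change fricative → stop matches the manner of the following /g/, identifying this as manner assimilation.
Place and voice are unchanged, so the assimilation is partial, not total.
The other alternating forms pattern the same way: /s/ → [t] before /p/ (fricative → stop, matching a stop); /ʐ/ → [ɖ] before /d/ (fricative → stop, matching a stop) — only manner changes, and always toward the following segment.
Nothing changes in [buɲiʂɸɛ], [nuʃʊχβɔ]: there the adjacent consonants already agree in manner (/ʂ/ and /ɸ/ are both fricatives; /χ/ and /β/ are both fricatives), so these forms are consistent with the same rule.
Since the segment that changes precedes the conditioning segment, the assimilation is regressive.

regressive manner assimilation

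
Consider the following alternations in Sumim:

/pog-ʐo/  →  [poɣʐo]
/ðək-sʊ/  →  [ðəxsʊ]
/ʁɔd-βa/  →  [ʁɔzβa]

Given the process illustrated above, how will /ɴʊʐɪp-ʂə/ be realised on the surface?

The data show regressive manner assimilation: /g/ → [ɣ] before /ʐ/; /k/ → [x] before /s/; /d/ → [z] before /β/. In each pair only manner changes, matching the following consonant, while place and voice stay constant.
The rule targets /p/ (voiceless bilabial stop), which sits before the trigger /ʂ/ (fricative).
The voiceless bilabial fricative is [ɸ], so /p/ → [ɸ].

[ɴʊʐɪɸʂə]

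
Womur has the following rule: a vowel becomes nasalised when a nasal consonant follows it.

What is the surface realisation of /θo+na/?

/o/ sits next to the nasal /n/ and is therefore nasalised to [õ].

[θõna]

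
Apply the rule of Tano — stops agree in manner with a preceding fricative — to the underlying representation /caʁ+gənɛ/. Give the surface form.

[caʁɣənɛ]

/g/ is a voiced velar stop. The preceding trigger /ʁ/ is a fricative, so /g/ must become a fricative as well.
A voiced velar fricative is [ɣ], so the surface segment is [ɣ].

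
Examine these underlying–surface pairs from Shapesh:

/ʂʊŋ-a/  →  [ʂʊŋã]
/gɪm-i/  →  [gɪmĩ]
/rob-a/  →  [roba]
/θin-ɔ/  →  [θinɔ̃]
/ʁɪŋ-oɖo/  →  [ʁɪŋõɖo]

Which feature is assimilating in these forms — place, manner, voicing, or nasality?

The vowel /a/ surfaces as nasalised [ã] next to the preceding nasal /ŋ/ — it has acquired the [+nasal] feature of its neighbour.
Likewise in the remaining data: /i/ → [ĩ] after /m/; /ɔ/ → [ɔ̃] after /n/; /o/ → [õ] after /ŋ/ — each time a vowel is nasalised next to a preceding nasal.
No change occurs in [roba] because the vowel at the boundary is adjacent to an oral consonant, not a nasal (/a/ next to /b/).

nasality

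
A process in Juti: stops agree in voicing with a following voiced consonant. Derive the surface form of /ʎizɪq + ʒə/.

The rule targets /q/ (voiceless uvular stop), which sits before the trigger /ʒ/ (voiced).
A voiced uvular stop is [ɢ], so the surface segment is [ɢ].

[ʎizɪɢʒə]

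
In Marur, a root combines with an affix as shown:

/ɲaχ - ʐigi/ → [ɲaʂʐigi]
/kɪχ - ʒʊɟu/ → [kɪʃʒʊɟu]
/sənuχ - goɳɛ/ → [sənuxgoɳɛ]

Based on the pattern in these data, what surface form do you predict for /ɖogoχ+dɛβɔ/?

[ɖogosdɛβɔ]

The data show regressive place assimilation: /χ/ → [ʂ] before /ʐ/; /χ/ → [ʃ] before /ʒ/; /χ/ → [x] before /g/. In each pair only place changes, matching the following consonant, while manner and voice stay constant.
The rule targets /χ/ (voiceless uvular fricative), which sits before the trigger /d/ (alveolar).
Changing only its place to alveolar gives [s] — the voiceless alveolar fricative.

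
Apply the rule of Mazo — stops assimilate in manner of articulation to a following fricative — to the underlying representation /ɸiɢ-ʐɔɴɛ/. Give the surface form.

/ɢ/ is a voiced uvular stop. The following trigger /ʐ/ is a fricative, so /ɢ/ must become a fricative as well.
The voiced uvular fricative is [ʁ], so /ɢ/ → [ʁ].

[ɸiʁʐɔɴɛ]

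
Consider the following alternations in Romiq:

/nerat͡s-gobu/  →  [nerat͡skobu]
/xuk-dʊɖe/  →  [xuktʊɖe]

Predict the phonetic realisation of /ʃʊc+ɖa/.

The data show progressive voicing assimilation: /g/ → [k] after /t͡s/; /d/ → [t] after /k/. In each pair only voicing changes, matching the preceding consonant, while place and manner stay constant.
The rule targets /ɖ/ (voiced retroflex stop), which sits after the trigger /c/ (voiceless).
Changing only its voicing to voiceless gives [ʈ] — the voiceless retroflex stop.

[ʃʊcʈa]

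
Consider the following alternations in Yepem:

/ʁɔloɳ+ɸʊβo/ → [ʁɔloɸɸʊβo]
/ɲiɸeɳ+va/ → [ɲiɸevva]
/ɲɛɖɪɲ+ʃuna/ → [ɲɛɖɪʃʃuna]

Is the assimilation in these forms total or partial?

total assimilation

Comparing underlying and surface forms, /ɳ/ → [ɸ] is the alternation; the neighbouring /ɸ/ is constant.
The output [ɸ] is identical to the trigger /ɸ/ — every feature (place, manner, voicing) has been copied — so this is total assimilation.
The other forms behave the same way: /ɳ/ → [v] before /v/; /ɲ/ → [ʃ] before /ʃ/ — in each case the output is a copy of the following consonant.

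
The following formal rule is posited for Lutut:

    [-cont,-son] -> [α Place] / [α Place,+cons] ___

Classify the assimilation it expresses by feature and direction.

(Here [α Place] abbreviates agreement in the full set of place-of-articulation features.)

The rule copies the place features (abbreviated [Place]) from the environment onto the target, so the assimilating feature is place.
The conditioning segment sits to the left of the focus bar, meaning the trigger precedes the segment that changes — progressive assimilation.

progressive place assimilation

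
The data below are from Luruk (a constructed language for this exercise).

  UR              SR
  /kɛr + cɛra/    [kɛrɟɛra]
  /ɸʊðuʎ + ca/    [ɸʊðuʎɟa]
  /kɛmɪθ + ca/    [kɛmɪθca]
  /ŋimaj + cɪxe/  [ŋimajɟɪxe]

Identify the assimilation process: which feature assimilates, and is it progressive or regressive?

progressive voicing assimilation

Underlying /c/ is realised as [ɟ] next to /r/; /r/ itself does not change.
The change voiceless → voiced matches the voicing of the preceding /r/, identifying this as voicing assimilation.
Place and manner are unchanged, so the assimilation is partial, not total.
The same holds elsewhere in the data: /c/ → [ɟ] after /ʎ/ (voiceless → voiced, matching voiced); /c/ → [ɟ] after /j/ (voiceless → voiced, matching voiced) — only voicing changes, and always toward the preceding segment.
No alternation appears in [kɛmɪθca]: there the adjacent consonants already agree in voicing (/c/ and /θ/ are both voiceless), so this form is consistent with the same rule.
The trigger is the preceding segment, so the direction is progressive (perseverative).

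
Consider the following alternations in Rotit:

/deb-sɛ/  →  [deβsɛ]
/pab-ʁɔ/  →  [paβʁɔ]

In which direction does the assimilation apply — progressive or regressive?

regressive

Comparing underlying and surface forms, /b/ → [β] is the alternation; the neighbouring /s/ is constant.
/b/ is a stop while /s/ is a fricative; the output [β] is a fricative, matching the trigger — so the feature that spreads is manner.
The other alternating form patterns the same way: /b/ → [β] before /ʁ/ (stop → fricative, matching a fricative) — only manner changes, and always toward the following segment.
The trigger is the following segment, so the direction is regressive (anticipatory).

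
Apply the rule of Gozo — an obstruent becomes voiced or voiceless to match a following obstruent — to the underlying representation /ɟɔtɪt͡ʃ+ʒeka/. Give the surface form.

The rule targets /t͡ʃ/ (voiceless postalveolar affricate), which sits before the trigger /ʒ/ (voiced).
The voiced postalveolar affricate is [d͡ʒ], so /t͡ʃ/ → [d͡ʒ].

[ɟɔtɪd͡ʒʒeka]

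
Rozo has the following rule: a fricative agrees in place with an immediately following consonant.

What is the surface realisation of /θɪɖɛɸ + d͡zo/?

[θɪɖɛsd͡zo]

The rule targets /ɸ/ (voiceless bilabial fricative), which sits before the trigger /d͡z/ (alveolar).
The voiceless alveolar fricative is [s], so /ɸ/ → [s].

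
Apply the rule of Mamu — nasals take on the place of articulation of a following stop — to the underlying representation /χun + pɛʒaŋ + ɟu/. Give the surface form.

/n/ is a voiced alveolar nasal. The following trigger /p/ is bilabial, so /n/ must become bilabial as well.
Changing only its place to bilabial gives [m] — the voiced bilabial nasal.
The same rule applies at the second boundary: /ŋ/ → [ɲ] next to /ɟ/.

[χumpɛʒaɲɟu]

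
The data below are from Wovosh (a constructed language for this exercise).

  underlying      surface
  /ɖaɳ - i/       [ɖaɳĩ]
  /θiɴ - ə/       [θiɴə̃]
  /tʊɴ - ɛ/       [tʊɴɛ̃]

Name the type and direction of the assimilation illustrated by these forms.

progressive nasality assimilation (vowel nasalisation)

The vowel /i/ surfaces as nasalised [ĩ] next to the preceding nasal /ɳ/ — it has acquired the [+nasal] feature of its neighbour.
Likewise in the remaining data: /ə/ → [ə̃] after /ɴ/; /ɛ/ → [ɛ̃] after /ɴ/ — each time a vowel is nasalised next to a preceding nasal.
Because the conditioning nasal is to the left of the vowel that changes, the process is progressive (perseverative).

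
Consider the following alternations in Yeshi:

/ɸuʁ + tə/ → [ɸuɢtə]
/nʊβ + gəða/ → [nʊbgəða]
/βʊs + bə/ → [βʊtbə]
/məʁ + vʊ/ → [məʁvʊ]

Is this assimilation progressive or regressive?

regressive

Underlying /ʁ/ is realised as [ɢ] next to /t/; /t/ itself does not change.
/ʁ/ is a fricative while /t/ is a stop; the output [ɢ] is a stop, matching the trigger — so the feature that spreads is manner.
The same holds elsewhere in the data: /β/ → [b] before /g/ (fricative → stop, matching a stop); /s/ → [t] before /b/ (fricative → stop, matching a stop) — only manner changes, and always toward the following segment.
Nothing changes in [məʁvʊ]: there the adjacent consonants already agree in manner (/ʁ/ and /v/ are both fricatives), so this form is consistent with the same rule.
Since the segment that changes precedes the conditioning segment, the assimilation is regressive.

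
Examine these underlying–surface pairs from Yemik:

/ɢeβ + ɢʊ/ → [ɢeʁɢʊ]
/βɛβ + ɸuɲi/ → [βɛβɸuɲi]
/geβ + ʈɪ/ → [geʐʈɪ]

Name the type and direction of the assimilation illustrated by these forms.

Underlying /β/ is realised as [ʁ] next to /ɢ/; /ɢ/ itself does not change.
/β/ is bilabial while /ɢ/ is uvular; the output [ʁ] is uvular, matching the trigger — so the feature that spreads is place.
Manner and voice are unchanged, so the assimilation is partial, not total.
The other alternating form patterns the same way: /β/ → [ʐ] before /ʈ/ (bilabial → retroflex, matching retroflex) — only place changes, and always toward the following segment.
No alternation appears in [βɛβɸuɲi]: there the adjacent consonants already agree in place (/β/ and /ɸ/ are both bilabial), so this form is consistent with the same rule.
The trigger is the following segment, so the direction is regressive (anticipatory).

regressive place assimilation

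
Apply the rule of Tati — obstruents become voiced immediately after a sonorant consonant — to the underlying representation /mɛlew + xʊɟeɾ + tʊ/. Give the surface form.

/x/ is a voiceless velar fricative. The preceding trigger /w/ is voiced, so /x/ must become voiced as well.
A voiced velar fricative is [ɣ], so the surface segment is [ɣ].
The same rule applies at the second boundary: /t/ → [d] next to /ɾ/.

[mɛlewɣʊɟeɾdʊ]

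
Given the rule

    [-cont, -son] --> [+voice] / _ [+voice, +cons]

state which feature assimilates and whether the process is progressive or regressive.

regressive voicing assimilation

The target ([-cont, -son], stops) acquires [+voice] next to a voiced consonant ([+voice, +cons]) — it takes on the voicing of its neighbour, so the feature that spreads is voicing.
Since the environment is written after the underscore, the trigger follows the target; the direction is regressive.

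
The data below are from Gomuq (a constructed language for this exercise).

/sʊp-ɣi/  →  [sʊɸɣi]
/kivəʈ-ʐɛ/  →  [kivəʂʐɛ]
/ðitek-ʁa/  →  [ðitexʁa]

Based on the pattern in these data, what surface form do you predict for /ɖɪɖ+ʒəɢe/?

[ɖɪʐʒəɢe]

The data show regressive manner assimilation: /p/ → [ɸ] before /ɣ/; /ʈ/ → [ʂ] before /ʐ/; /k/ → [x] before /ʁ/. In each pair only manner changes, matching the following consonant, while place and voice stay constant.
/ɖ/ is a voiced retroflex stop. The following trigger /ʒ/ is a fricative, so /ɖ/ must become a fricative as well.
A voiced retroflex fricative is [ʐ], so the surface segment is [ʐ].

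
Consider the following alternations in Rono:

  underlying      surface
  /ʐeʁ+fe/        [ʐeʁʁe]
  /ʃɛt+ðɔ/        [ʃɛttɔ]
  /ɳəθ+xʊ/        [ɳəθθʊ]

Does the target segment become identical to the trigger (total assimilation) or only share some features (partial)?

total assimilation

Comparing underlying and surface forms, /f/ → [ʁ] is the alternation; the neighbouring /ʁ/ is constant.
The output [ʁ] is identical to the trigger /ʁ/ — every feature (place, manner, voicing) has been copied — so this is total assimilation.
The other forms behave the same way: /ð/ → [t] after /t/; /x/ → [θ] after /θ/ — in each case the output is a copy of the preceding consonant.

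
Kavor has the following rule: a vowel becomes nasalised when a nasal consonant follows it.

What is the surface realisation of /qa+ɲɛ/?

/a/ sits next to the nasal /ɲ/ and is therefore nasalised to [ã].

[qãɲɛ]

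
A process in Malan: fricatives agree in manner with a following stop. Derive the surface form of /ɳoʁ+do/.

/ʁ/ is a voiced uvular fricative. The following trigger /d/ is a stop, so /ʁ/ must become a stop as well.
Changing only its manner to stop gives [ɢ] — the voiced uvular stop.

[ɳoɢdo]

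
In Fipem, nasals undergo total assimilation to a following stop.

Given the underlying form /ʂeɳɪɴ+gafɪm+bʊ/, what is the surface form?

/ɴ/ is the segment targeted by the rule; it sits immediately before /g/, so it assimilates completely and surfaces as [g].
At the second juncture, /m/ likewise becomes [b] adjacent to /b/.

[ʂeɳɪggafɪbbʊ]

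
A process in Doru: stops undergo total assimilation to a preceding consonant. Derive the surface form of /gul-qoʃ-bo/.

/q/ is the segment targeted by the rule; it sits immediately after /l/, so it assimilates completely and surfaces as [l].
At the second juncture, /b/ likewise becomes [ʃ] adjacent to /ʃ/.

[gulloʃʃo]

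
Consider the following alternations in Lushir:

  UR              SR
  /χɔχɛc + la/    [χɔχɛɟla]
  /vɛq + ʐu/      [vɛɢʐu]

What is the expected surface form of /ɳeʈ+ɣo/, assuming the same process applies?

[ɳeɖɣo]

The data show regressive voicing assimilation: /c/ → [ɟ] before /l/; /q/ → [ɢ] before /ʐ/. In each pair only voicing changes, matching the following consonant, while place and manner stay constant.
The rule targets /ʈ/ (voiceless retroflex stop), which sits before the trigger /ɣ/ (voiced).
The voiced retroflex stop is [ɖ], so /ʈ/ → [ɖ].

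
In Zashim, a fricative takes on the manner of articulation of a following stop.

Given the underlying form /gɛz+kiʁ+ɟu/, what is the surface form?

The rule targets /z/ (voiced alveolar fricative), which sits before the trigger /k/ (stop).
A voiced alveolar stop is [d], so the surface segment is [d].
The same rule applies at the second boundary: /ʁ/ → [ɢ] next to /ɟ/.

[gɛdkiɢɟu]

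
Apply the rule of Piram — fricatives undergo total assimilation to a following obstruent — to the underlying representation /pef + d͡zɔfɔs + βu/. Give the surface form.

[ped͡zd͡zɔfɔββu]

/f/ is the segment targeted by the rule; it sits immediately before /d͡z/, so it assimilates completely and surfaces as [d͡z].
The same rule applies at the second boundary: /s/ → [β] next to /β/.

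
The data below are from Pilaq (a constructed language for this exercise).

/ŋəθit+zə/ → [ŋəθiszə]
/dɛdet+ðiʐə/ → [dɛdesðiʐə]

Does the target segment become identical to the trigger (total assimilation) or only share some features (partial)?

Comparing underlying and surface forms, /t/ → [s] is the alternation; the neighbouring /z/ is constant.
The change stop → fricative matches the manner of the following /z/, identifying this as manner assimilation.
Place and voice are unchanged, so the assimilation is partial, not total.
The same holds elsewhere in the data: /t/ → [s] before /ð/ (stop → fricative, matching a fricative) — only manner changes, and always toward the following segment.

partial assimilation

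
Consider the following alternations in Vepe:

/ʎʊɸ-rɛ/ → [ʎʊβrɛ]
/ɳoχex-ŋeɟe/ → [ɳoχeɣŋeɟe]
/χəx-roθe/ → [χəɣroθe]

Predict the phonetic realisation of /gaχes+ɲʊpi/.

The data show regressive voicing assimilation: /ɸ/ → [β] before /r/; /x/ → [ɣ] before /ŋ/; /x/ → [ɣ] before /r/. In each pair only voicing changes, matching the following consonant, while place and manner stay constant.
/s/ is a voiceless alveolar fricative. The following trigger /ɲ/ is voiced, so /s/ must become voiced as well.
A voiced alveolar fricative is [z], so the surface segment is [z].

[gaχezɲʊpi]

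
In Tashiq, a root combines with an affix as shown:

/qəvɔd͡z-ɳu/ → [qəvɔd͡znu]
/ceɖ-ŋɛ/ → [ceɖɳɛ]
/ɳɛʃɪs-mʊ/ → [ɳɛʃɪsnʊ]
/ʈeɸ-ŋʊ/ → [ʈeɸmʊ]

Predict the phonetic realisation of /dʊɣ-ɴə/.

[dʊɣŋə]

The data show progressive place assimilation: /ɳ/ → [n] after /d͡z/; /ŋ/ → [ɳ] after /ɖ/; /m/ → [n] after /s/; /ŋ/ → [m] after /ɸ/. In each pair only place changes, matching the preceding consonant, while manner and voice stay constant.
The rule targets /ɴ/ (voiced uvular nasal), which sits after the trigger /ɣ/ (velar).
The voiced velar nasal is [ŋ], so /ɴ/ → [ŋ].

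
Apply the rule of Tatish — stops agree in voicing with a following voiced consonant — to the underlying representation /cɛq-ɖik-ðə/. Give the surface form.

The rule targets /q/ (voiceless uvular stop), which sits before the trigger /ɖ/ (voiced).
The voiced uvular stop is [ɢ], so /q/ → [ɢ].
The same rule applies at the second boundary: /k/ → [g] next to /ð/.

[cɛɢɖigðə]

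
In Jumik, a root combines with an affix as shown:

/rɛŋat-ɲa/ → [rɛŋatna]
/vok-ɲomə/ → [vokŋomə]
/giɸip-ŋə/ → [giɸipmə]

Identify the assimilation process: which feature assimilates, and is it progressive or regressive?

The segment that alternates is /ɲ/, which surfaces as [n] when adjacent to /t/.
/ɲ/ is palatal while /t/ is alveolar; the output [n] is alveolar, matching the trigger — so the feature that spreads is place.
Manner and voice are unchanged, so the assimilation is partial, not total.
The same holds elsewhere in the data: /ɲ/ → [ŋ] after /k/ (palatal → velar, matching velar); /ŋ/ → [m] after /p/ (velar → bilabial, matching bilabial) — only place changes, and always toward the preceding segment.
Since the segment that changes follows the conditioning segment, the assimilation is progressive.

progressive place assimilation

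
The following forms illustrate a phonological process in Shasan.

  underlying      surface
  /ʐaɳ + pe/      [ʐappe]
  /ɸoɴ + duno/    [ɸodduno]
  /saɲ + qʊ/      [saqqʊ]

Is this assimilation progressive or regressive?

regressive

Comparing underlying and surface forms, /ɳ/ → [p] is the alternation; the neighbouring /p/ is constant.
The output [p] is identical to the trigger /p/ — every feature (place, manner, voicing) has been copied — so this is total assimilation.
The remaining alternations confirm this: /ɴ/ → [d] before /d/; /ɲ/ → [q] before /q/ — in each case the output is a copy of the following consonant.
Since the segment that changes precedes the conditioning segment, the assimilation is regressive.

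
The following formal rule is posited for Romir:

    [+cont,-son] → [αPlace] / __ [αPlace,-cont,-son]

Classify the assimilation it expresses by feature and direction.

The shared variable α links the value of the place features (abbreviated [Place]) on the target to the same value on the neighbouring segment, so place is the feature that assimilates.
Since the environment is written after the underscore, the trigger follows the target; the direction is regressive.

regressive place assimilation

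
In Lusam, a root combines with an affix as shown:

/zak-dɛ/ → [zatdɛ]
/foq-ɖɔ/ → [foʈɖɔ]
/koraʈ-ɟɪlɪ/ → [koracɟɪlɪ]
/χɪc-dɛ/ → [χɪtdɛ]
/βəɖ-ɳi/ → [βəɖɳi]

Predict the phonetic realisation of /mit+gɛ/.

The data show regressive place assimilation: /k/ → [t] before /d/; /q/ → [ʈ] before /ɖ/; /ʈ/ → [c] before /ɟ/; /c/ → [t] before /d/. In each pair only place changes, matching the following consonant, while manner and voice stay constant.
No alternation appears in [βəɖɳi]: there the adjacent consonants already agree in place (/ɖ/ and /ɳ/ are both retroflex), so this form is consistent with the same rule.
The rule targets /t/ (voiceless alveolar stop), which sits before the trigger /g/ (velar).
A voiceless velar stop is [k], so the surface segment is [k].

[mikgɛ]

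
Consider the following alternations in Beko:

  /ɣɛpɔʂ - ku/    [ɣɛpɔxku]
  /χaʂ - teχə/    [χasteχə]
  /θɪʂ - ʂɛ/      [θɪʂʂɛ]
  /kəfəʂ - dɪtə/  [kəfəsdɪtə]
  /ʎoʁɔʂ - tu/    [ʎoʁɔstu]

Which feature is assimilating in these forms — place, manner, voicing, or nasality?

place

Underlying /ʂ/ is realised as [x] next to /k/; /k/ itself does not change.
The change retroflex → velar matches the place of the following /k/, identifying this as place assimilation.
The other alternating forms pattern the same way: /ʂ/ → [s] before /t/ (retroflex → alveolar, matching alveolar); /ʂ/ → [s] before /d/ (retroflex → alveolar, matching alveolar) — only place changes, and always toward the following segment.
Nothing changes in [θɪʂʂɛ]: there the adjacent consonants already agree in place (/ʂ/ and /ʂ/ are both retroflex), so this form is consistent with the same rule.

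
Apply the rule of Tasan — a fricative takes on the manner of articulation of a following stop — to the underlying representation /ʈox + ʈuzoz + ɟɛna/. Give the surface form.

/x/ is a voiceless velar fricative. The following trigger /ʈ/ is a stop, so /x/ must become a stop as well.
A voiceless velar stop is [k], so the surface segment is [k].
At the second juncture, /z/ likewise becomes [d] adjacent to /ɟ/.

[ʈokʈuzodɟɛna]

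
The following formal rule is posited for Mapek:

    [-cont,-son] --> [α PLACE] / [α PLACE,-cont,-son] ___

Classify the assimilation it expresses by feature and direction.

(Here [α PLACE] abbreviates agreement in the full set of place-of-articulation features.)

The rule copies the place features (abbreviated [PLACE]) from the environment onto the target, so the assimilating feature is place.
Since the environment is written before the underscore, the trigger precedes the target; the direction is progressive.

progressive place assimilation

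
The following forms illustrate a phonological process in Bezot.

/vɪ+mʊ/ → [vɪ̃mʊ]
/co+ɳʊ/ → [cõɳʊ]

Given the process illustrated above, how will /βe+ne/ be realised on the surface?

The data show regressive nasality assimilation (vowel nasalisation): /ɪ/ → [ɪ̃] before /m/; /o/ → [õ] before /ɳ/ — a vowel is nasalised by an immediately following nasal consonant.
The vowel /e/ is adjacent to the following nasal /n/, so it acquires [+nasal] and surfaces as [ẽ].

[βẽne]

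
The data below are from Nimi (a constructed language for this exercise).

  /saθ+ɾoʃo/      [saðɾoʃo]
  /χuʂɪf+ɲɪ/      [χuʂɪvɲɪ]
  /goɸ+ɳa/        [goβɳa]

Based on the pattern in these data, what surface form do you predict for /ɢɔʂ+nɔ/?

[ɢɔʐnɔ]

The data show regressive voicing assimilation: /θ/ → [ð] before /ɾ/; /f/ → [v] before /ɲ/; /ɸ/ → [β] before /ɳ/. In each pair only voicing changes, matching the following consonant, while place and manner stay constant.
/ʂ/ is a voiceless retroflex fricative. The following trigger /n/ is voiced, so /ʂ/ must become voiced as well.
Changing only its voicing to voiced gives [ʐ] — the voiced retroflex fricative.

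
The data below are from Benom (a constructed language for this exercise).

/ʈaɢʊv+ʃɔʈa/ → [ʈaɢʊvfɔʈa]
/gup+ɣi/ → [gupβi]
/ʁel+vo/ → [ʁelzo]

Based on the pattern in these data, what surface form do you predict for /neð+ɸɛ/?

[neðθɛ]

The data show progressive place assimilation: /ʃ/ → [f] after /v/; /ɣ/ → [β] after /p/; /v/ → [z] after /l/. In each pair only place changes, matching the preceding consonant, while manner and voice stay constant.
/ɸ/ is a voiceless bilabial fricative. The preceding trigger /ð/ is dental, so /ɸ/ must become dental as well.
A voiceless dental fricative is [θ], so the surface segment is [θ].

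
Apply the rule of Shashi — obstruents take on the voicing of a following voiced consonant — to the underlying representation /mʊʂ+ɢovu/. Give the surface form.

[mʊʐɢovu]

The rule targets /ʂ/ (voiceless retroflex fricative), which sits before the trigger /ɢ/ (voiced).
Changing only its voicing to voiced gives [ʐ] — the voiced retroflex fricative.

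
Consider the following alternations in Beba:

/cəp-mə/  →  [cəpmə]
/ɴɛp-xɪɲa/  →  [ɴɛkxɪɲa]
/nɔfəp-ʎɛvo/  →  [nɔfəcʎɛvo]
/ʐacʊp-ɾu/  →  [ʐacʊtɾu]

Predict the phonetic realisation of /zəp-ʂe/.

The data show regressive place assimilation: /p/ → [k] before /x/; /p/ → [c] before /ʎ/; /p/ → [t] before /ɾ/. In each pair only place changes, matching the following consonant, while manner and voice stay constant.
Nothing changes in [cəpmə]: there the adjacent consonants already agree in place (/p/ and /m/ are both bilabial), so this form is consistent with the same rule.
/p/ is a voiceless bilabial stop. The following trigger /ʂ/ is retroflex, so /p/ must become retroflex as well.
A voiceless retroflex stop is [ʈ], so the surface segment is [ʈ].

[zəʈʂe]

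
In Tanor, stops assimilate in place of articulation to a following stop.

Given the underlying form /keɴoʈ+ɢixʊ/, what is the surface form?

/ʈ/ is a voiceless retroflex stop. The following trigger /ɢ/ is uvular, so /ʈ/ must become uvular as well.
The voiceless uvular stop is [q], so /ʈ/ → [q].

[keɴoqɢixʊ]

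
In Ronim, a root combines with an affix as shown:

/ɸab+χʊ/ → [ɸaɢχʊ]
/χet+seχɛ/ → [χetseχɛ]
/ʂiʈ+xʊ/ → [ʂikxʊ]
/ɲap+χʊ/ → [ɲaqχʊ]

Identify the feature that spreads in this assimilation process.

Comparing underlying and surface forms, /b/ → [ɢ] is the alternation; the neighbouring /χ/ is constant.
/b/ is bilabial while /χ/ is uvular; the output [ɢ] is uvular, matching the trigger — so the feature that spreads is place.
The other alternating forms pattern the same way: /ʈ/ → [k] before /x/ (retroflex → velar, matching velar); /p/ → [q] before /χ/ (bilabial → uvular, matching uvular) — only place changes, and always toward the following segment.
Nothing changes in [χetseχɛ]: there the adjacent consonants already agree in place (/t/ and /s/ are both alveolar), so this form is consistent with the same rule.

place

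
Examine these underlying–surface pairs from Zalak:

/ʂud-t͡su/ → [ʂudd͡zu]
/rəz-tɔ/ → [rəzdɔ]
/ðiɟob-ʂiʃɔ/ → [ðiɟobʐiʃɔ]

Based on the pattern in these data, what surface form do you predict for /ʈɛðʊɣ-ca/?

[ʈɛðʊɣɟa]

The data show progressive voicing assimilation: /t͡s/ → [d͡z] after /d/; /t/ → [d] after /z/; /ʂ/ → [ʐ] after /b/. In each pair only voicing changes, matching the preceding consonant, while place and manner stay constant.
The rule targets /c/ (voiceless palatal stop), which sits after the trigger /ɣ/ (voiced).
The voiced palatal stop is [ɟ], so /c/ → [ɟ].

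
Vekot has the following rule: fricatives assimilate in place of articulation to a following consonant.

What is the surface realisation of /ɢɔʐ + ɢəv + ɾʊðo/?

[ɢɔʁɢəzɾʊðo]

/ʐ/ is a voiced retroflex fricative. The following trigger /ɢ/ is uvular, so /ʐ/ must become uvular as well.
Changing only its place to uvular gives [ʁ] — the voiced uvular fricative.
At the second juncture, /v/ likewise becomes [z] adjacent to /ɾ/.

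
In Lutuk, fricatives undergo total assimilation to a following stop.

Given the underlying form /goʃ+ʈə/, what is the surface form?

[goʈʈə]

/ʃ/ is the segment targeted by the rule; it sits immediately before /ʈ/, so it assimilates completely and surfaces as [ʈ].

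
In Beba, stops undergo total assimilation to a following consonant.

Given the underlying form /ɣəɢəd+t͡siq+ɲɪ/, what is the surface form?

[ɣəɢət͡st͡siɲɲɪ]

/d/ is the segment targeted by the rule; it sits immediately before /t͡s/, so it assimilates completely and surfaces as [t͡s].
The same rule applies at the second boundary: /q/ → [ɲ] next to /ɲ/.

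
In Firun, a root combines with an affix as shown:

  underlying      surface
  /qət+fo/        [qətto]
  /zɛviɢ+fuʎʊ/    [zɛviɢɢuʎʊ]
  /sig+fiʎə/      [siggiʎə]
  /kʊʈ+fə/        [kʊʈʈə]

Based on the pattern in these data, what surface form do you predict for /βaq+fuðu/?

The data show progressive total assimilation (/f/ → [t] after /t/; /f/ → [ɢ] after /ɢ/; /f/ → [g] after /g/; /f/ → [ʈ] after /ʈ/): in every case the target segment becomes identical to its preceding neighbour, copying more than a single feature.
/f/ is the segment targeted by the rule; it sits immediately after /q/, so it assimilates completely and surfaces as [q].

[βaqquðu]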